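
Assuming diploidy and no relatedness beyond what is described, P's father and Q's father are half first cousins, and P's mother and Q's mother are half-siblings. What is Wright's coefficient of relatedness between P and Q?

0.078125

Relatedness sums over independent paths through distinct common ancestors.
P and Q are related in two ways: half second cousins through their fathers (r = 1/64) and half first cousins through their mothers (r = 1/16).
r = 1/64 + 1/16 = 5/64 = 0.078125.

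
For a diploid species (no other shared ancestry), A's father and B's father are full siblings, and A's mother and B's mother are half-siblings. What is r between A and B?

Relatedness sums over independent paths through distinct common ancestors.
A and B are related in two ways: first cousins through their fathers (r = 1/8) and half first cousins through their mothers (r = 1/16).
r = 1/8 + 1/16 = 0.1875.

0.1875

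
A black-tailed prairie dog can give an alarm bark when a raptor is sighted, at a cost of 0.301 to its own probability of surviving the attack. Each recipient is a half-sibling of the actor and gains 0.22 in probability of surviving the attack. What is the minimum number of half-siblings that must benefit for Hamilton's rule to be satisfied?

6

r to a half-sibling = 1/4 (half-sibs share one parent — one path of length 2: r = (1/2)^2 = 1/4).
Hamilton's rule: n·r·B > C  ⇒  n > C/(r·B) = 0.301/(0.25·0.22) = 5.473.
The smallest integer exceeding 5.473 is 6.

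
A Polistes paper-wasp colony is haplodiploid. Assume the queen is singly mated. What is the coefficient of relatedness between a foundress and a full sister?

0.75

Haplodiploid full sisters inherit their father's entire haploid genome identically (contributing 1/2) and on average half of their mother's contribution (1/2 · 1/2 = 1/4); r = 1/2 + 1/4 = 3/4.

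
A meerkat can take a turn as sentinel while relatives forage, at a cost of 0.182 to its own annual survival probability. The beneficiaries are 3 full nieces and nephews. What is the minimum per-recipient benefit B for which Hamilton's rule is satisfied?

r to a full niece or nephew = 1/4 (full aunt/uncle↔niece/nephew: two paths of length 3 through the shared grandparent pair: r = 2·(1/2)^3 = 1/4).
Hamilton's rule with n recipients of equal r: n·r·B > C, so B > C/(n·r) = 0.182/(3·0.25) = 0.2427.

0.2427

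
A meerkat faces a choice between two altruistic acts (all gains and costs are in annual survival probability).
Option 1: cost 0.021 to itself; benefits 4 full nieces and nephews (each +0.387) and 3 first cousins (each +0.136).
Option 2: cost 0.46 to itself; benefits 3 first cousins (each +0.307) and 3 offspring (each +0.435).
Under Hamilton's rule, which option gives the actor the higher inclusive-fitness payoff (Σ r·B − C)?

Option 1

Option 1: r to a full niece or nephew = 0.25.
Option 1: r to a first cousin = 0.125.
Option 1: Σ r·B − C = (4·0.25·0.387 + 3·0.125·0.136) − 0.021 = 0.417.
Option 2: r to a first cousin = 0.125.
Option 2: r to an offspring = 0.5.
Option 2: Σ r·B − C = (3·0.125·0.307 + 3·0.5·0.435) − 0.46 = 0.307625.
Option 1 has the higher net inclusive-fitness payoff.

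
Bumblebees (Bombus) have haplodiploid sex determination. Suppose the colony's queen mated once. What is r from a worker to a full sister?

Haplodiploid full sisters inherit their father's entire haploid genome identically (contributing 1/2) and on average half of their mother's contribution (1/2 · 1/2 = 1/4); r = 1/2 + 1/4 = 3/4.

0.75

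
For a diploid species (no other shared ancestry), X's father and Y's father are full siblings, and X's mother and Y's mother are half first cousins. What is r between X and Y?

0.140625

With two independent routes of shared ancestry, r is the sum of the two contributions.
X and Y are related in two ways: first cousins through their fathers (r = 1/8) and half second cousins through their mothers (r = 1/64).
r = 1/8 + 1/64 = 9/64 = 0.140625.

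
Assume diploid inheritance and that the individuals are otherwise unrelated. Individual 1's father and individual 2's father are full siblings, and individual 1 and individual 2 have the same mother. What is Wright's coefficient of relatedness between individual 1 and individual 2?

0.375

With two independent routes of shared ancestry, r is the sum of the two contributions.
Individual 1 and individual 2 are related in two ways: first cousins through their fathers (r = 1/8) and half-sibs through their shared mother (r = 1/4).
r = 1/8 + 1/4 = 3/8 = 0.375.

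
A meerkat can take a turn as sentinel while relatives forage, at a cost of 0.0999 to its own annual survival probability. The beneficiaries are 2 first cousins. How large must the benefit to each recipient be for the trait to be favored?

r to a first cousin = 0.125 (first cousins share one grandparent pair — two paths of length 4: r = 2·(1/2)^4 = 1/8).
Hamilton's rule with n recipients of equal r: n·r·B > C, so B > C/(n·r) = 0.0999/(2·0.125) = 0.3996.

0.3996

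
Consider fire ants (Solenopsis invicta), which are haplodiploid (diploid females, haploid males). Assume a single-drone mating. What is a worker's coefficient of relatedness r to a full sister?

Haplodiploid full sisters inherit their father's entire haploid genome identically (contributing 1/2) and on average half of their mother's contribution (1/2 · 1/2 = 1/4); r = 1/2 + 1/4 = 3/4.

0.75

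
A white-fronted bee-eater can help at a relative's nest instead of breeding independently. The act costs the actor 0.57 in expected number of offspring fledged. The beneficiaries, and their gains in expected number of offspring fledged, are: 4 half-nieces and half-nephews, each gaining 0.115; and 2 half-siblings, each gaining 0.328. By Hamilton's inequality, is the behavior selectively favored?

Hamilton's rule: the trait is favored when the sum of r·B over every recipient exceeds the actor's cost C.
r to a half-niece or half-nephew = 0.125 (half-aunt/uncle↔niece/nephew: one path of length 3: r = (1/2)^3 = 1/8).
r to a half-sibling = 0.25 (half-sibs share one parent — one path of length 2: r = (1/2)^2 = 1/4).
Summing one r·B term per recipient: 4·0.125·0.115 + 2·0.25·0.328 = 0.2215.
0.2215 < 0.57: the indirect benefit is less than the cost.

No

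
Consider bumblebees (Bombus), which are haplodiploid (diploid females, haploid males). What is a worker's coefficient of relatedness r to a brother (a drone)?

Her haploid brother carries none of their father's genes and a random half of their mother's genome; that half matches the maternal half of her own genome with probability 1/2: r = 1/2 · 1/2 = 1/4.

0.25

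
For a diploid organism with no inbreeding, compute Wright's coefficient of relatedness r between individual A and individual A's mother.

Each parent–offspring link contributes a factor of 1/2, and independent paths through distinct common ancestors add.
One parent–offspring link: r = (1/2)^1 = 1/2.

0.5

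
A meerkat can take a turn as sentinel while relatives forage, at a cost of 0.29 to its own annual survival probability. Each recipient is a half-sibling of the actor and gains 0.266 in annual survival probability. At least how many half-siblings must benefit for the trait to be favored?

r to a half-sibling = 0.25 (half-sibs share one parent — one path of length 2: r = (1/2)^2 = 1/4).
Hamilton's rule: n·r·B > C  ⇒  n > C/(r·B) = 0.29/(0.25·0.266) = 4.361.
The smallest integer exceeding 4.361 is 5.

5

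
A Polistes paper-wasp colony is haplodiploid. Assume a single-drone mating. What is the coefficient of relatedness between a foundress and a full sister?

Haplodiploid full sisters inherit their father's entire haploid genome identically (contributing 1/2) and on average half of their mother's contribution (1/2 · 1/2 = 1/4); r = 1/2 + 1/4 = 3/4.

0.75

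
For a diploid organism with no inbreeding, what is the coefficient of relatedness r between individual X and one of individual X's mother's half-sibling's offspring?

Each parent–offspring link contributes a factor of 1/2, and independent paths through distinct common ancestors add.
Half first cousins share one grandparent — one path of length 4: r = (1/2)^4 = 1/16.

0.0625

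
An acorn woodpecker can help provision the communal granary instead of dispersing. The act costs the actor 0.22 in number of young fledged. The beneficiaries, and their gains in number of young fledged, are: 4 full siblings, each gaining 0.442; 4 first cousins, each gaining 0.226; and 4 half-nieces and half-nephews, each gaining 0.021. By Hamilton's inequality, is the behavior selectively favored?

Yes

Hamilton's rule: the trait is favored when the sum of r·B over every recipient exceeds the actor's cost C.
r to a full sibling = 1/2 (full sibs share both parents — two paths of length 2: r = 2·(1/2)^2 = 1/2).
r to a first cousin = 0.125 (first cousins share one grandparent pair — two paths of length 4: r = 2·(1/2)^4 = 1/8).
r to a half-niece or half-nephew = 0.125 (half-aunt/uncle↔niece/nephew: one path of length 3: r = (1/2)^3 = 1/8).
Summing one r·B term per recipient: 4·0.5·0.442 + 4·0.125·0.226 + 4·0.125·0.021 = 1.0075.
1.0075 > 0.22: the indirect benefit exceeds the cost.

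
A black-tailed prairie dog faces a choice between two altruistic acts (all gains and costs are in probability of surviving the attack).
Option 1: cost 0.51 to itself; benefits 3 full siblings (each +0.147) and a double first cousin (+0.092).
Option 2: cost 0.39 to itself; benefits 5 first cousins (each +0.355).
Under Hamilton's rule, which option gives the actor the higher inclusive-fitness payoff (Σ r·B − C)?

Option 1: r to a full sibling = 0.5.
Option 1: r to a double first cousin = 0.25.
Option 1: Σ r·B − C = (3·0.5·0.147 + 1·0.25·0.092) − 0.51 = -0.2665.
Option 2: r to a first cousin = 0.125.
Option 2: Σ r·B − C = (5·0.125·0.355) − 0.39 = -0.168125.
Option 2 has the higher net inclusive-fitness payoff.

Option 2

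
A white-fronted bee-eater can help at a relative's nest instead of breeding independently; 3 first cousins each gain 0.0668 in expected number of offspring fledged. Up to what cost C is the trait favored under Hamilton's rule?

0.02505

r to a first cousin = 0.125 (first cousins share one grandparent pair — two paths of length 4: r = 2·(1/2)^4 = 1/8).
Hamilton's rule: n·r·B > C, so the trait is favored while C < n·r·B = 3·0.125·0.0668 = 0.02505.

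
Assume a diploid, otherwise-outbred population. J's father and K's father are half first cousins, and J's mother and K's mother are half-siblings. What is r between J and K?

0.078125

Relatedness sums over independent paths through distinct common ancestors.
J and K are related in two ways: half second cousins through their fathers (r = 1/64) and half first cousins through their mothers (r = 1/16).
r = 1/64 + 1/16 = 0.078125.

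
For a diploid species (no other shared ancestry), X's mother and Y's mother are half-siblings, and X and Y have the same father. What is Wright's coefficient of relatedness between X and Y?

0.3125

Wright's path rule: contributions from independent ancestry routes add.
X and Y are related in two ways: half first cousins through their mothers (r = 1/16) and half-sibs through their shared father (r = 1/4).
r = 1/16 + 1/4 = 0.3125.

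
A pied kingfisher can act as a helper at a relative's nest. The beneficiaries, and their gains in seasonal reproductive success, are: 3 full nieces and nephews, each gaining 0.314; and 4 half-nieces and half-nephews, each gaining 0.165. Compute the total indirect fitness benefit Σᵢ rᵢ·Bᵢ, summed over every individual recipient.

0.318

r to a full niece or nephew = 0.25 (full aunt/uncle↔niece/nephew: two paths of length 3 through the shared grandparent pair: r = 2·(1/2)^3 = 1/4).
r to a half-niece or half-nephew = 1/8 (half-aunt/uncle↔niece/nephew: one path of length 3: r = (1/2)^3 = 1/8).
Summing one r·B term per recipient: 3·0.25·0.314 + 4·0.125·0.165 = 0.318.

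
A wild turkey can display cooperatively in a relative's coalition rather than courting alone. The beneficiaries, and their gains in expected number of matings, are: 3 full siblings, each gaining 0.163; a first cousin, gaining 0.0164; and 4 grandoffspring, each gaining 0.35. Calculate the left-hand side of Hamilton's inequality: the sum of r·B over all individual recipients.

0.59655

r to a full sibling = 0.5 (full sibs share both parents — two paths of length 2: r = 2·(1/2)^2 = 1/2).
r to a first cousin = 1/8 (first cousins share one grandparent pair — two paths of length 4: r = 2·(1/2)^4 = 1/8).
r to a grandoffspring = 0.25 (two parent–offspring links: r = (1/2)^2 = 1/4).
Summing one r·B term per recipient: 3·0.5·0.163 + 1·0.125·0.0164 + 4·0.25·0.35 = 0.59655.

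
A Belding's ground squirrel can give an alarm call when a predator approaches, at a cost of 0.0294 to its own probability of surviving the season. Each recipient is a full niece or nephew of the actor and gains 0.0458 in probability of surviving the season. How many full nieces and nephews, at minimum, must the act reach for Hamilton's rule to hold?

r to a full niece or nephew = 1/4 (full aunt/uncle↔niece/nephew: two paths of length 3 through the shared grandparent pair: r = 2·(1/2)^3 = 1/4).
Hamilton's rule: n·r·B > C  ⇒  n > C/(r·B) = 0.0294/(0.25·0.0458) = 2.568.
The smallest integer exceeding 2.568 is 3.

3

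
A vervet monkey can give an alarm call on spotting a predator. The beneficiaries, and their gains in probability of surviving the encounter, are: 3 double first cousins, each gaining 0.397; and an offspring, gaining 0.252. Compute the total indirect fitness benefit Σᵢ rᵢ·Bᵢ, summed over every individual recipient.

0.42375

r to a double first cousin = 0.25 (double first cousins share both grandparent pairs — four paths of length 4: r = 4·(1/2)^4 = 1/4).
r to an offspring = 1/2 (one parent–offspring link: r = (1/2)^1 = 1/2).
Summing one r·B term per recipient: 3·0.25·0.397 + 1·0.5·0.252 = 0.42375.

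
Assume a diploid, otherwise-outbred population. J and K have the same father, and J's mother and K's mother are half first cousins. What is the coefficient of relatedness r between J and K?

0.265625

With two independent routes of shared ancestry, r is the sum of the two contributions.
J and K are related in two ways: half-sibs through their shared father (r = 1/4) and half second cousins through their mothers (r = 1/64).
r = 1/4 + 1/64 = 0.265625.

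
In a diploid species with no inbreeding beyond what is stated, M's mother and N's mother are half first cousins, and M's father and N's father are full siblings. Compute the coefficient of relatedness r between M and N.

0.140625

Wright's path rule: contributions from independent ancestry routes add.
M and N are related in two ways: half second cousins through their mothers (r = 1/64) and first cousins through their fathers (r = 1/8).
r = 1/64 + 1/8 = 9/64 = 0.140625.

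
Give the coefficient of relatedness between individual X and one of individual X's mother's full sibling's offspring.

Each parent–offspring link contributes a factor of 1/2, and independent paths through distinct common ancestors add.
First cousins share one grandparent pair — two paths of length 4: r = 2·(1/2)^4 = 1/8.

0.125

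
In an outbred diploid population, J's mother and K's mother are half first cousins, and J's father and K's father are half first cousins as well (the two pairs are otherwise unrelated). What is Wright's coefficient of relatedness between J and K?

0.03125

Relatedness sums over independent paths through distinct common ancestors.
J and K are related in two ways: half second cousins through their mothers (r = 1/64) and half second cousins through their fathers (r = 1/64).
r = 1/64 + 1/64 = 0.03125.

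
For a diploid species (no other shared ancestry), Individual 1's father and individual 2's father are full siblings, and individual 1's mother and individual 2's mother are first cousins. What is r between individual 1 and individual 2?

0.15625

Relatedness sums over independent paths through distinct common ancestors.
Individual 1 and individual 2 are related in two ways: first cousins through their fathers (r = 1/8) and second cousins through their mothers (r = 1/32).
r = 1/8 + 1/32 = 5/32 = 0.15625.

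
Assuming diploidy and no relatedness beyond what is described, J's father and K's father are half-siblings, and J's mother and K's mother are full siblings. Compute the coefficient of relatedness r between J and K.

With two independent routes of shared ancestry, r is the sum of the two contributions.
J and K are related in two ways: half first cousins through their fathers (r = 1/16) and first cousins through their mothers (r = 1/8).
r = 1/16 + 1/8 = 3/16 = 0.1875.

0.1875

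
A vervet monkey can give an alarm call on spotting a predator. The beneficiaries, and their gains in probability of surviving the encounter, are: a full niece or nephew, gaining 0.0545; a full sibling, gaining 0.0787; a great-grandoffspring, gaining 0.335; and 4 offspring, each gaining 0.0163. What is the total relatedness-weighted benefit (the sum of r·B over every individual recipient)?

0.12745

r to a full niece or nephew = 0.25 (full aunt/uncle↔niece/nephew: two paths of length 3 through the shared grandparent pair: r = 2·(1/2)^3 = 1/4).
r to a full sibling = 0.5 (full sibs share both parents — two paths of length 2: r = 2·(1/2)^2 = 1/2).
r to a great-grandoffspring = 0.125 (three parent–offspring links: r = (1/2)^3 = 1/8).
r to an offspring = 1/2 (one parent–offspring link: r = (1/2)^1 = 1/2).
Summing one r·B term per recipient: 1·0.25·0.0545 + 1·0.5·0.0787 + 1·0.125·0.335 + 4·0.5·0.0163 = 0.12745.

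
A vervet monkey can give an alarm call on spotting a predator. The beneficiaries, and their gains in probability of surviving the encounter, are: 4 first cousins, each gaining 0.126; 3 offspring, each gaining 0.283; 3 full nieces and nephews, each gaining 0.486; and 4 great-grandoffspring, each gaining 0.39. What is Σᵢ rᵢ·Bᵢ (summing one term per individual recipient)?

r to a first cousin = 0.125 (first cousins share one grandparent pair — two paths of length 4: r = 2·(1/2)^4 = 1/8).
r to an offspring = 1/2 (one parent–offspring link: r = (1/2)^1 = 1/2).
r to a full niece or nephew = 0.25 (full aunt/uncle↔niece/nephew: two paths of length 3 through the shared grandparent pair: r = 2·(1/2)^3 = 1/4).
r to a great-grandoffspring = 1/8 (three parent–offspring links: r = (1/2)^3 = 1/8).
Summing one r·B term per recipient: 4·0.125·0.126 + 3·0.5·0.283 + 3·0.25·0.486 + 4·0.125·0.39 = 1.047.

1.047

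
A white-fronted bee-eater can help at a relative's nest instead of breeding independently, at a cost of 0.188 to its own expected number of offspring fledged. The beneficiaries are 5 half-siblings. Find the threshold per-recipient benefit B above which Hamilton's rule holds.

0.1504

r to a half-sibling = 1/4 (half-sibs share one parent — one path of length 2: r = (1/2)^2 = 1/4).
Hamilton's rule with n recipients of equal r: n·r·B > C, so B > C/(n·r) = 0.188/(5·0.25) = 0.1504.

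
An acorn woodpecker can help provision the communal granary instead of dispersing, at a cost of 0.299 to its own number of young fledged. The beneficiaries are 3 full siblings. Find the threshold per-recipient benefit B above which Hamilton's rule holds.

0.1993

r to a full sibling = 0.5 (full sibs share both parents — two paths of length 2: r = 2·(1/2)^2 = 1/2).
Hamilton's rule with n recipients of equal r: n·r·B > C, so B > C/(n·r) = 0.299/(3·0.5) = 0.1993.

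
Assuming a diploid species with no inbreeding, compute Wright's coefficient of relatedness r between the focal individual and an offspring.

0.5

Each parent–offspring link contributes a factor of 1/2, and independent paths through distinct common ancestors add.
One parent–offspring link: r = (1/2)^1 = 1/2.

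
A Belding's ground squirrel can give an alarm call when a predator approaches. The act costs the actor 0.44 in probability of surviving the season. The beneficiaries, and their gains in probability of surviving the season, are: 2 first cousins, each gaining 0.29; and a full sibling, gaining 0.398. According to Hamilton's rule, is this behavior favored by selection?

Hamilton's rule: the trait is favored when the sum of r·B over every recipient exceeds the actor's cost C.
r to a first cousin = 0.125 (first cousins share one grandparent pair — two paths of length 4: r = 2·(1/2)^4 = 1/8).
r to a full sibling = 0.5 (full sibs share both parents — two paths of length 2: r = 2·(1/2)^2 = 1/2).
Summing one r·B term per recipient: 2·0.125·0.29 + 1·0.5·0.398 = 0.2715.
0.2715 < 0.44: the indirect benefit is less than the cost.

No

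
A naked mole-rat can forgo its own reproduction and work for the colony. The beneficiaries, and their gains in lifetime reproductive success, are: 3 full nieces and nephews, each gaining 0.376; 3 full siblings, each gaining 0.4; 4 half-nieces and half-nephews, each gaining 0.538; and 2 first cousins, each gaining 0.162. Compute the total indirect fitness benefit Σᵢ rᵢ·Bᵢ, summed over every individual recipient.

r to a full niece or nephew = 0.25 (full aunt/uncle↔niece/nephew: two paths of length 3 through the shared grandparent pair: r = 2·(1/2)^3 = 1/4).
r to a full sibling = 1/2 (full sibs share both parents — two paths of length 2: r = 2·(1/2)^2 = 1/2).
r to a half-niece or half-nephew = 0.125 (half-aunt/uncle↔niece/nephew: one path of length 3: r = (1/2)^3 = 1/8).
r to a first cousin = 1/8 (first cousins share one grandparent pair — two paths of length 4: r = 2·(1/2)^4 = 1/8).
Summing one r·B term per recipient: 3·0.25·0.376 + 3·0.5·0.4 + 4·0.125·0.538 + 2·0.125·0.162 = 1.1915.

1.1915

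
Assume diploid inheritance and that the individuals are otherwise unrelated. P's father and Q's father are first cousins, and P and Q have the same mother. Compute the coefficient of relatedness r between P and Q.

0.28125

Relatedness sums over independent paths through distinct common ancestors.
P and Q are related in two ways: second cousins through their fathers (r = 1/32) and half-sibs through their shared mother (r = 1/4).
r = 1/32 + 1/4 = 9/32 = 0.28125.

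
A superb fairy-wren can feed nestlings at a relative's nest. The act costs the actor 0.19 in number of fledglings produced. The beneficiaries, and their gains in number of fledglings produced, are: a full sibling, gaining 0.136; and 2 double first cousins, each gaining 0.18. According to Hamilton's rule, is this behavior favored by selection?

Hamilton's rule: the trait is favored when the sum of r·B over every recipient exceeds the actor's cost C.
r to a full sibling = 0.5 (full sibs share both parents — two paths of length 2: r = 2·(1/2)^2 = 1/2).
r to a double first cousin = 1/4 (double first cousins share both grandparent pairs — four paths of length 4: r = 4·(1/2)^4 = 1/4).
Summing one r·B term per recipient: 1·0.5·0.136 + 2·0.25·0.18 = 0.158.
0.158 < 0.19: the indirect benefit is less than the cost.

No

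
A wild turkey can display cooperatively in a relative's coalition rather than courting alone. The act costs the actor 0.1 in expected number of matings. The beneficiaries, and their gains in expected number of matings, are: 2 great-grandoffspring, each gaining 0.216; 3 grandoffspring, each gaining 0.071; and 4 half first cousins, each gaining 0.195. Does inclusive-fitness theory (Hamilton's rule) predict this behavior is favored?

Hamilton's rule: the trait is favored when the sum of r·B over every recipient exceeds the actor's cost C.
r to a great-grandoffspring = 0.125 (three parent–offspring links: r = (1/2)^3 = 1/8).
r to a grandoffspring = 0.25 (two parent–offspring links: r = (1/2)^2 = 1/4).
r to a half first cousin = 0.0625 (half first cousins share one grandparent — one path of length 4: r = (1/2)^4 = 1/16).
Summing one r·B term per recipient: 2·0.125·0.216 + 3·0.25·0.071 + 4·0.0625·0.195 = 0.156.
0.156 > 0.1: the indirect benefit exceeds the cost.

Yes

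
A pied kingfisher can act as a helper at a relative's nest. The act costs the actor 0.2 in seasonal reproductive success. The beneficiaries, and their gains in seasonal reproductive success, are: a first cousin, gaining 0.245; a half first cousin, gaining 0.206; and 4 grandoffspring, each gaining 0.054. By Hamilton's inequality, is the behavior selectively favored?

No

Hamilton's rule: the trait is favored when the sum of r·B over every recipient exceeds the actor's cost C.
r to a first cousin = 0.125 (first cousins share one grandparent pair — two paths of length 4: r = 2·(1/2)^4 = 1/8).
r to a half first cousin = 1/16 (half first cousins share one grandparent — one path of length 4: r = (1/2)^4 = 1/16).
r to a grandoffspring = 1/4 (two parent–offspring links: r = (1/2)^2 = 1/4).
Summing one r·B term per recipient: 1·0.125·0.245 + 1·0.0625·0.206 + 4·0.25·0.054 = 0.0975.
0.0975 < 0.2: the indirect benefit is less than the cost.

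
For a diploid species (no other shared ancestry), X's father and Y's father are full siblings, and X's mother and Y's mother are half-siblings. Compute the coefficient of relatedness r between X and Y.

0.1875

Wright's path rule: contributions from independent ancestry routes add.
X and Y are related in two ways: first cousins through their fathers (r = 1/8) and half first cousins through their mothers (r = 1/16).
r = 1/8 + 1/16 = 3/16 = 0.1875.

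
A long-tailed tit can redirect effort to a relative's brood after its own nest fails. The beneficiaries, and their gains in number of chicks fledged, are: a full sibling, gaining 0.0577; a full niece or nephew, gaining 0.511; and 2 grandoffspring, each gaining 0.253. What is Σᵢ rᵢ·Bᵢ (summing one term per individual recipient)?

0.2831

r to a full sibling = 1/2 (full sibs share both parents — two paths of length 2: r = 2·(1/2)^2 = 1/2).
r to a full niece or nephew = 1/4 (full aunt/uncle↔niece/nephew: two paths of length 3 through the shared grandparent pair: r = 2·(1/2)^3 = 1/4).
r to a grandoffspring = 0.25 (two parent–offspring links: r = (1/2)^2 = 1/4).
Summing one r·B term per recipient: 1·0.5·0.0577 + 1·0.25·0.511 + 2·0.25·0.253 = 0.2831.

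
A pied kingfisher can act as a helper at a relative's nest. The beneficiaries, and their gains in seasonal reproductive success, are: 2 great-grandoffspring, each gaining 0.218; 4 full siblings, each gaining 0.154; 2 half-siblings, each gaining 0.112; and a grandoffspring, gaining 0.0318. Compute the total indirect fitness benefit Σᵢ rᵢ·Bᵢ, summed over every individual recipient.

r to a great-grandoffspring = 1/8 (three parent–offspring links: r = (1/2)^3 = 1/8).
r to a full sibling = 1/2 (full sibs share both parents — two paths of length 2: r = 2·(1/2)^2 = 1/2).
r to a half-sibling = 0.25 (half-sibs share one parent — one path of length 2: r = (1/2)^2 = 1/4).
r to a grandoffspring = 0.25 (two parent–offspring links: r = (1/2)^2 = 1/4).
Summing one r·B term per recipient: 2·0.125·0.218 + 4·0.5·0.154 + 2·0.25·0.112 + 1·0.25·0.0318 = 0.42645.

0.42645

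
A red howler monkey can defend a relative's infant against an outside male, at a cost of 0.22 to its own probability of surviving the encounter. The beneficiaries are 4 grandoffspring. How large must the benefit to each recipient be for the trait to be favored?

r to a grandoffspring = 0.25 (two parent–offspring links: r = (1/2)^2 = 1/4).
Hamilton's rule with n recipients of equal r: n·r·B > C, so B > C/(n·r) = 0.22/(4·0.25) = 0.22.

0.22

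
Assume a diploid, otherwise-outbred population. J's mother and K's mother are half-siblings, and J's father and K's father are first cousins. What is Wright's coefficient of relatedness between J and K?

With two independent routes of shared ancestry, r is the sum of the two contributions.
J and K are related in two ways: half first cousins through their mothers (r = 1/16) and second cousins through their fathers (r = 1/32).
r = 1/16 + 1/32 = 0.09375.

0.09375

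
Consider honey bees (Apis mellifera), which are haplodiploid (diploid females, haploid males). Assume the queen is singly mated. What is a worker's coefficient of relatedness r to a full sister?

0.75

Haplodiploid full sisters inherit their father's entire haploid genome identically (contributing 1/2) and on average half of their mother's contribution (1/2 · 1/2 = 1/4); r = 1/2 + 1/4 = 3/4.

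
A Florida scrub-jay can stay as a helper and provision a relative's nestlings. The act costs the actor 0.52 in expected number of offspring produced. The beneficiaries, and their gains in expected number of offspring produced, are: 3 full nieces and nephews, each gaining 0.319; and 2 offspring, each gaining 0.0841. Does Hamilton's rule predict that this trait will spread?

Hamilton's rule: the trait is favored when the sum of r·B over every recipient exceeds the actor's cost C.
r to a full niece or nephew = 1/4 (full aunt/uncle↔niece/nephew: two paths of length 3 through the shared grandparent pair: r = 2·(1/2)^3 = 1/4).
r to an offspring = 1/2 (one parent–offspring link: r = (1/2)^1 = 1/2).
Summing one r·B term per recipient: 3·0.25·0.319 + 2·0.5·0.0841 = 0.32335.
0.32335 < 0.52: the indirect benefit is less than the cost.

No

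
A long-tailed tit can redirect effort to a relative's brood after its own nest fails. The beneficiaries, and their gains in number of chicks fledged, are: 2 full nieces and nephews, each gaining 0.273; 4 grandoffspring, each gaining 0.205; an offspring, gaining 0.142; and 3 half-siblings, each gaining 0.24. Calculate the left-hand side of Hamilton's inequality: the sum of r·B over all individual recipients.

0.5925

r to a full niece or nephew = 1/4 (full aunt/uncle↔niece/nephew: two paths of length 3 through the shared grandparent pair: r = 2·(1/2)^3 = 1/4).
r to a grandoffspring = 1/4 (two parent–offspring links: r = (1/2)^2 = 1/4).
r to an offspring = 1/2 (one parent–offspring link: r = (1/2)^1 = 1/2).
r to a half-sibling = 1/4 (half-sibs share one parent — one path of length 2: r = (1/2)^2 = 1/4).
Summing one r·B term per recipient: 2·0.25·0.273 + 4·0.25·0.205 + 1·0.5·0.142 + 3·0.25·0.24 = 0.5925.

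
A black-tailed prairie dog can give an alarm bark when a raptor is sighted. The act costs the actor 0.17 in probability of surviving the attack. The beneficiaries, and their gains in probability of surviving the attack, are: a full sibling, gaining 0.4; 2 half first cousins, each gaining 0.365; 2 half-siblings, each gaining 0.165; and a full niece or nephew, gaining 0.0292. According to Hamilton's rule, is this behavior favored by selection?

Yes

Hamilton's rule: the trait is favored when the sum of r·B over every recipient exceeds the actor's cost C.
r to a full sibling = 0.5 (full sibs share both parents — two paths of length 2: r = 2·(1/2)^2 = 1/2).
r to a half first cousin = 0.0625 (half first cousins share one grandparent — one path of length 4: r = (1/2)^4 = 1/16).
r to a half-sibling = 1/4 (half-sibs share one parent — one path of length 2: r = (1/2)^2 = 1/4).
r to a full niece or nephew = 1/4 (full aunt/uncle↔niece/nephew: two paths of length 3 through the shared grandparent pair: r = 2·(1/2)^3 = 1/4).
Summing one r·B term per recipient: 1·0.5·0.4 + 2·0.0625·0.365 + 2·0.25·0.165 + 1·0.25·0.0292 = 0.335425.
0.335425 > 0.17: the indirect benefit exceeds the cost.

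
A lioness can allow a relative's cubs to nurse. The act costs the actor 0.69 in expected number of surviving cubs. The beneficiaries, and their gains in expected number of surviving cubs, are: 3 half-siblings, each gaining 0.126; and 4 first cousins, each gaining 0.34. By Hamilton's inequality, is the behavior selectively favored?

No

Hamilton's rule: the trait is favored when the sum of r·B over every recipient exceeds the actor's cost C.
r to a half-sibling = 1/4 (half-sibs share one parent — one path of length 2: r = (1/2)^2 = 1/4).
r to a first cousin = 1/8 (first cousins share one grandparent pair — two paths of length 4: r = 2·(1/2)^4 = 1/8).
Summing one r·B term per recipient: 3·0.25·0.126 + 4·0.125·0.34 = 0.2645.
0.2645 < 0.69: the indirect benefit is less than the cost.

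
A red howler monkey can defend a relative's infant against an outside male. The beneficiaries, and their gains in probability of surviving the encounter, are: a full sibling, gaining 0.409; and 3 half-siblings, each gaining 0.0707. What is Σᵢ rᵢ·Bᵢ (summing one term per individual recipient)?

r to a full sibling = 1/2 (full sibs share both parents — two paths of length 2: r = 2·(1/2)^2 = 1/2).
r to a half-sibling = 1/4 (half-sibs share one parent — one path of length 2: r = (1/2)^2 = 1/4).
Summing one r·B term per recipient: 1·0.5·0.409 + 3·0.25·0.0707 = 0.257525.

0.257525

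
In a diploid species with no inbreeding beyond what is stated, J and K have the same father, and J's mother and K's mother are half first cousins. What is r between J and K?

0.265625

Independent pedigree routes through distinct common ancestors add.
J and K are related in two ways: half-sibs through their shared father (r = 1/4) and half second cousins through their mothers (r = 1/64).
r = 1/4 + 1/64 = 17/64 = 0.265625.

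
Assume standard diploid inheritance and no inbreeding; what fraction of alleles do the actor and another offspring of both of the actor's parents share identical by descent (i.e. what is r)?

Each parent–offspring link contributes a factor of 1/2, and independent paths through distinct common ancestors add.
Full sibs share both parents — two paths of length 2: r = 2·(1/2)^2 = 1/2.

0.5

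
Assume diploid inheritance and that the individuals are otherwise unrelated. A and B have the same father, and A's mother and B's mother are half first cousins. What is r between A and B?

0.265625

Relatedness sums over independent paths through distinct common ancestors.
A and B are related in two ways: half-sibs through their shared father (r = 1/4) and half second cousins through their mothers (r = 1/64).
r = 1/4 + 1/64 = 17/64 = 0.265625.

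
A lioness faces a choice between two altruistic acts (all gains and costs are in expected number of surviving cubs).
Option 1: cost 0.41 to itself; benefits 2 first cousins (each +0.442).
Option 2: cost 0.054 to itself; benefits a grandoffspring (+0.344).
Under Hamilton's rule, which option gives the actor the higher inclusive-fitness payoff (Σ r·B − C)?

Option 2

Option 1: r to a first cousin = 0.125.
Option 1: Σ r·B − C = (2·0.125·0.442) − 0.41 = -0.2995.
Option 2: r to a grandoffspring = 0.25.
Option 2: Σ r·B − C = (1·0.25·0.344) − 0.054 = 0.032.
Option 2 has the higher net inclusive-fitness payoff.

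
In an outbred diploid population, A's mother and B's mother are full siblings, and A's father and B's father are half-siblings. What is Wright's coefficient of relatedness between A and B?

Wright's path rule: contributions from independent ancestry routes add.
A and B are related in two ways: first cousins through their mothers (r = 1/8) and half first cousins through their fathers (r = 1/16).
r = 1/8 + 1/16 = 3/16 = 0.1875.

0.1875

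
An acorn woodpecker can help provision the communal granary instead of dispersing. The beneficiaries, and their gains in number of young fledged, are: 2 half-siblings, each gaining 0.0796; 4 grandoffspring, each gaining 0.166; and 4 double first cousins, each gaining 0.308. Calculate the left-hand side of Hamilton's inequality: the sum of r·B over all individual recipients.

0.5138

r to a half-sibling = 1/4 (half-sibs share one parent — one path of length 2: r = (1/2)^2 = 1/4).
r to a grandoffspring = 0.25 (two parent–offspring links: r = (1/2)^2 = 1/4).
r to a double first cousin = 1/4 (double first cousins share both grandparent pairs — four paths of length 4: r = 4·(1/2)^4 = 1/4).
Summing one r·B term per recipient: 2·0.25·0.0796 + 4·0.25·0.166 + 4·0.25·0.308 = 0.5138.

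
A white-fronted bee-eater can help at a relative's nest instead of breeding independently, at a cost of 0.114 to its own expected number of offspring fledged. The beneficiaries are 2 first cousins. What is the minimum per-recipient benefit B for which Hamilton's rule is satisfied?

r to a first cousin = 1/8 (first cousins share one grandparent pair — two paths of length 4: r = 2·(1/2)^4 = 1/8).
Hamilton's rule with n recipients of equal r: n·r·B > C, so B > C/(n·r) = 0.114/(2·0.125) = 0.456.

0.456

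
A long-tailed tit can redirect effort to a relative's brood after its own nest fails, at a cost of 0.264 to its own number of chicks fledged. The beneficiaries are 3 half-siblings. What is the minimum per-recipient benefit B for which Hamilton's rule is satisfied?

0.352

r to a half-sibling = 0.25 (half-sibs share one parent — one path of length 2: r = (1/2)^2 = 1/4).
Hamilton's rule with n recipients of equal r: n·r·B > C, so B > C/(n·r) = 0.264/(3·0.25) = 0.352.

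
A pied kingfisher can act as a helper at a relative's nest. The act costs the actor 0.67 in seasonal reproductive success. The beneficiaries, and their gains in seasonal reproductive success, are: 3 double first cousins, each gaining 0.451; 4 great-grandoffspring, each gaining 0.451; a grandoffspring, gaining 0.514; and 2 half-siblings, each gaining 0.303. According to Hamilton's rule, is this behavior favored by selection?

Yes

Hamilton's rule: the trait is favored when the sum of r·B over every recipient exceeds the actor's cost C.
r to a double first cousin = 0.25 (double first cousins share both grandparent pairs — four paths of length 4: r = 4·(1/2)^4 = 1/4).
r to a great-grandoffspring = 1/8 (three parent–offspring links: r = (1/2)^3 = 1/8).
r to a grandoffspring = 1/4 (two parent–offspring links: r = (1/2)^2 = 1/4).
r to a half-sibling = 1/4 (half-sibs share one parent — one path of length 2: r = (1/2)^2 = 1/4).
Summing one r·B term per recipient: 3·0.25·0.451 + 4·0.125·0.451 + 1·0.25·0.514 + 2·0.25·0.303 = 0.84375.
0.84375 > 0.67: the indirect benefit exceeds the cost.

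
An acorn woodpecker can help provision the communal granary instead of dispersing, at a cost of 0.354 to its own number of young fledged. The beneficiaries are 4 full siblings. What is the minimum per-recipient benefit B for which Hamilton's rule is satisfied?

0.177

r to a full sibling = 1/2 (full sibs share both parents — two paths of length 2: r = 2·(1/2)^2 = 1/2).
Hamilton's rule with n recipients of equal r: n·r·B > C, so B > C/(n·r) = 0.354/(4·0.5) = 0.177.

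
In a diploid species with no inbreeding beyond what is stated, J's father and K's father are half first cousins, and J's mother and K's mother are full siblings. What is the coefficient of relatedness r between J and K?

0.140625

Wright's path rule: contributions from independent ancestry routes add.
J and K are related in two ways: half second cousins through their fathers (r = 1/64) and first cousins through their mothers (r = 1/8).
r = 1/64 + 1/8 = 9/64 = 0.140625.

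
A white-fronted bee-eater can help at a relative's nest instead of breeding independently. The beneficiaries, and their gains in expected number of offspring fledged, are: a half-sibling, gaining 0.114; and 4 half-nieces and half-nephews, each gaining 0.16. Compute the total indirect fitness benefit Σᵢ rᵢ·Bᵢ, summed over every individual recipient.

0.1085

r to a half-sibling = 0.25 (half-sibs share one parent — one path of length 2: r = (1/2)^2 = 1/4).
r to a half-niece or half-nephew = 1/8 (half-aunt/uncle↔niece/nephew: one path of length 3: r = (1/2)^3 = 1/8).
Summing one r·B term per recipient: 1·0.25·0.114 + 4·0.125·0.16 = 0.1085.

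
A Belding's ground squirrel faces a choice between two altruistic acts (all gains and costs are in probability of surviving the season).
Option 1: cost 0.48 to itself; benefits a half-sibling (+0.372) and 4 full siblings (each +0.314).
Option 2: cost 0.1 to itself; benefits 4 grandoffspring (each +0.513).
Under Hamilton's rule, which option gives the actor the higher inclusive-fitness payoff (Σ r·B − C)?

Option 1: r to a half-sibling = 0.25.
Option 1: r to a full sibling = 0.5.
Option 1: Σ r·B − C = (1·0.25·0.372 + 4·0.5·0.314) − 0.48 = 0.241.
Option 2: r to a grandoffspring = 0.25.
Option 2: Σ r·B − C = (4·0.25·0.513) − 0.1 = 0.413.
Option 2 has the higher net inclusive-fitness payoff.

Option 2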